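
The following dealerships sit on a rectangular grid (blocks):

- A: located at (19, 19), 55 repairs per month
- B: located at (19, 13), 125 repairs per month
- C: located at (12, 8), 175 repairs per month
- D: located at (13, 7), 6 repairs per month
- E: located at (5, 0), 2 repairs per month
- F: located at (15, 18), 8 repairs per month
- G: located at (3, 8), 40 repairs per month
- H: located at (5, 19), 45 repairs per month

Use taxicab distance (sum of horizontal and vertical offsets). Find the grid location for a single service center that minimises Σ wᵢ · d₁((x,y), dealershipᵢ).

(12, 13)

Manhattan distance separates: Σwᵢ(|x−xᵢ|+|y−yᵢ|) = Σwᵢ|x−xᵢ| + Σwᵢ|y−yᵢ|, so x and y are optimised independently as 1-D weighted medians.
Total weight W = 456; half = 228.
x-coordinate, sorted with cumulative weight:
  x=3 (G, w=40) cum 40
  x=5 (E, w=2) cum 42
  x=5 (H, w=45) cum 87
  x=12 (C, w=175) cum 262  ← median
  x=13 (D, w=6) cum 268
  x=15 (F, w=8) cum 276
  x=19 (A, w=55) cum 331
  x=19 (B, w=125) cum 456
⇒ x* = 12
y-coordinate, sorted with cumulative weight:
  y=0 (E, w=2) cum 2
  y=7 (D, w=6) cum 8
  y=8 (C, w=175) cum 183
  y=8 (G, w=40) cum 223
  y=13 (B, w=125) cum 348  ← median
  y=18 (F, w=8) cum 356
  y=19 (A, w=55) cum 411
  y=19 (H, w=45) cum 456
⇒ y* = 13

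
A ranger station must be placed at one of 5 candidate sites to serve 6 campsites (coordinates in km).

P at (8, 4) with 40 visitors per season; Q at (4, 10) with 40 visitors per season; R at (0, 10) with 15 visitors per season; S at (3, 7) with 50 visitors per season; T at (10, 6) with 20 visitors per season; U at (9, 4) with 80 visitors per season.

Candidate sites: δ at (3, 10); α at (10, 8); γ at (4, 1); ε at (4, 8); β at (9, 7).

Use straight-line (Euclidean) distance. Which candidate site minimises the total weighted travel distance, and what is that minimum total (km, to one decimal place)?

Total weighted distance at each candidate:
  δ (3, 10): total = 1387.5
  α (10, 8): total = 1308.2
  γ (4, 1): total = 1634.6
  ε (4, 8): total = 1082.8
  β (9, 7): total = 1070.3
Minimum is at β with total 1070.3 km.

β, total 1070.3 km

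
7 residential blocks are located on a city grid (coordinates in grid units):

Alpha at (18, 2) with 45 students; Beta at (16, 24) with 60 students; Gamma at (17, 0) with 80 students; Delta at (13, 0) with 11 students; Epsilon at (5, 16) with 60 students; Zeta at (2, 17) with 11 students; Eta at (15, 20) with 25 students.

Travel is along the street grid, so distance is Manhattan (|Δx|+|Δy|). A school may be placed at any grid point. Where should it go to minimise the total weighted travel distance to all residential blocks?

(16, 16)

Manhattan distance separates: Σwᵢ(|x−xᵢ|+|y−yᵢ|) = Σwᵢ|x−xᵢ| + Σwᵢ|y−yᵢ|, so x and y are optimised independently as 1-D weighted medians.
Total weight W = 292; half = 146.
x-coordinate, sorted with cumulative weight:
  x=2 (Zeta, w=11) cum 11
  x=5 (Epsilon, w=60) cum 71
  x=13 (Delta, w=11) cum 82
  x=15 (Eta, w=25) cum 107
  x=16 (Beta, w=60) cum 167  ← median
  x=17 (Gamma, w=80) cum 247
  x=18 (Alpha, w=45) cum 292
⇒ x* = 16
y-coordinate, sorted with cumulative weight:
  y=0 (Gamma, w=80) cum 80
  y=0 (Delta, w=11) cum 91
  y=2 (Alpha, w=45) cum 136
  y=16 (Epsilon, w=60) cum 196  ← median
  y=17 (Zeta, w=11) cum 207
  y=20 (Eta, w=25) cum 232
  y=24 (Beta, w=60) cum 292
⇒ y* = 16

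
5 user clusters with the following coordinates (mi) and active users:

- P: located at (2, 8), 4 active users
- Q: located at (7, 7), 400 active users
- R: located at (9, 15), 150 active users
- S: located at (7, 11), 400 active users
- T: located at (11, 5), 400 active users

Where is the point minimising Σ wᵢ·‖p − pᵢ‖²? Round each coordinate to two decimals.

(8.39, 8.48)

The minimiser of Σwᵢ‖p−pᵢ‖² is the weighted centroid p* = (Σwᵢpᵢ)/(Σwᵢ).
Σwᵢ = 1354.
Σwᵢxᵢ = 4·2 + 400·7 + 150·9 + 400·7 + 400·11 = 11358.
Σwᵢyᵢ = 4·8 + 400·7 + 150·15 + 400·11 + 400·5 = 11482.
x* = 11358/1354 = 8.39, y* = 11482/1354 = 8.48.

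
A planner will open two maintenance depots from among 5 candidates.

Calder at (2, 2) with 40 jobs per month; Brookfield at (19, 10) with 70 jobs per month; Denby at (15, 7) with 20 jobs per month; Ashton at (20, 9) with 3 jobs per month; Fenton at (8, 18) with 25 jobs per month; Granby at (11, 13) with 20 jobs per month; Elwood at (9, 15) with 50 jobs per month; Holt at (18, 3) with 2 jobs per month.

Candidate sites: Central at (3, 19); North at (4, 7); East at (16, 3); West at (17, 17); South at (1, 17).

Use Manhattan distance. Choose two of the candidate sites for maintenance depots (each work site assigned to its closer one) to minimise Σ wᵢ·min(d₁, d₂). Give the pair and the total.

Evaluate every pair (each demand assigned to the nearer of the two):
  {North, West}: total = 2143
  {East, West}: total = 2314
  {Central, East}: total = 2364
  {North, East}: total = 2399
  {East, South}: total = 2414
  {West, South}: total = 2473
  {Central, West}: total = 2503
  {Central, North}: total = 2760
  {North, South}: total = 2810
  {Central, South}: total = 3943
Best pair: {North, West} with total 2143.

{North, West}, total 2143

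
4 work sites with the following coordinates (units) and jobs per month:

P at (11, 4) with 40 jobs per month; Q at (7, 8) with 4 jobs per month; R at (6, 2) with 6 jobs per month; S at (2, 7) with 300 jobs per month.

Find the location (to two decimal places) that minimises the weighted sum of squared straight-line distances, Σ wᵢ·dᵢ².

(3.15, 6.58)

The minimiser of Σwᵢ‖p−pᵢ‖² is the weighted centroid p* = (Σwᵢpᵢ)/(Σwᵢ).
Σwᵢ = 350.
Σwᵢxᵢ = 40·11 + 4·7 + 6·6 + 300·2 = 1104.
Σwᵢyᵢ = 40·4 + 4·8 + 6·2 + 300·7 = 2304.
x* = 1104/350 = 3.15, y* = 2304/350 = 6.58.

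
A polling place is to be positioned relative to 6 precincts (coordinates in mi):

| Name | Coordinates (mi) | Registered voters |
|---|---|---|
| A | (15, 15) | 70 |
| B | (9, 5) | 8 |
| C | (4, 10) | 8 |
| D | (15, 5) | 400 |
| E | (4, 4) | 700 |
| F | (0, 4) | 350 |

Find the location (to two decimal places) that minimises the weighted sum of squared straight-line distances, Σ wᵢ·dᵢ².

(6.48, 4.80)

The minimiser of Σwᵢ‖p−pᵢ‖² is the weighted centroid p* = (Σwᵢpᵢ)/(Σwᵢ).
Σwᵢ = 1536.
Σwᵢxᵢ = 70·15 + 8·9 + 8·4 + 400·15 + 700·4 + 350·0 = 9954.
Σwᵢyᵢ = 70·15 + 8·5 + 8·10 + 400·5 + 700·4 + 350·4 = 7370.
x* = 9954/1536 = 6.48, y* = 7370/1536 = 4.80.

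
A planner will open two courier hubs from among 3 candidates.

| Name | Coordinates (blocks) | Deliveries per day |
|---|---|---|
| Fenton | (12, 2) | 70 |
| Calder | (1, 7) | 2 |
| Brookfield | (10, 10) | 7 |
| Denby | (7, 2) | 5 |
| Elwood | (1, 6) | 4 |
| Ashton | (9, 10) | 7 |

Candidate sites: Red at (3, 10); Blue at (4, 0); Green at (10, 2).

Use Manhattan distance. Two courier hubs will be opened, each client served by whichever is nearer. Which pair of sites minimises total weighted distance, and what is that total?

{Red, Green}, total 280

Evaluate every pair (each demand assigned to the nearer of the two):
  {Red, Green}: total = 280
  {Blue, Green}: total = 330
  {Red, Blue}: total = 850
Best pair: {Red, Green} with total 280.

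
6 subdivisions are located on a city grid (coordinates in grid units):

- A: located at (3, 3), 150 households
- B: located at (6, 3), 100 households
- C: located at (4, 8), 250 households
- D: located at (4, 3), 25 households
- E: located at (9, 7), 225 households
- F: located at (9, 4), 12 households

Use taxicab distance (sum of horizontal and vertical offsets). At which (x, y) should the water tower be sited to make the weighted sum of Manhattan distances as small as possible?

(4, 7)

Manhattan distance separates: Σwᵢ(|x−xᵢ|+|y−yᵢ|) = Σwᵢ|x−xᵢ| + Σwᵢ|y−yᵢ|, so x and y are optimised independently as 1-D weighted medians.
Total weight W = 762; half = 381.
x-coordinate, sorted with cumulative weight:
  x=3 (A, w=150) cum 150
  x=4 (C, w=250) cum 400  ← median
  x=4 (D, w=25) cum 425
  x=6 (B, w=100) cum 525
  x=9 (E, w=225) cum 750
  x=9 (F, w=12) cum 762
⇒ x* = 4
y-coordinate, sorted with cumulative weight:
  y=3 (A, w=150) cum 150
  y=3 (B, w=100) cum 250
  y=3 (D, w=25) cum 275
  y=4 (F, w=12) cum 287
  y=7 (E, w=225) cum 512  ← median
  y=8 (C, w=250) cum 762
⇒ y* = 7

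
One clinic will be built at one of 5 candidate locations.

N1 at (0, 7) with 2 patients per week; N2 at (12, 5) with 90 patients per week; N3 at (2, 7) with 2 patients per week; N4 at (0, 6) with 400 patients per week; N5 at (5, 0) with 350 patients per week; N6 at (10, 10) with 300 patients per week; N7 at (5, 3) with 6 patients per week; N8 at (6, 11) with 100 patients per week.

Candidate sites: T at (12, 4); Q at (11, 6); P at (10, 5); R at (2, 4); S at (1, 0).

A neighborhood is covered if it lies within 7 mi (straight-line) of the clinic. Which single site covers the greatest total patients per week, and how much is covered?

Coverage radius r = 7 mi; a point is covered iff (Δx)²+(Δy)² ≤ 7² = 49.
  T (12, 4): covers {N2, N6} → 390
  Q (11, 6): covers {N2, N6, N7} → 396
  P (10, 5): covers {N2, N6, N7} → 396
  R (2, 4): covers {N1, N3, N4, N5, N7} → 760
  S (1, 0): covers {N4, N5, N7} → 756
Maximum coverage at R: 760 patients per week.

R, covering 760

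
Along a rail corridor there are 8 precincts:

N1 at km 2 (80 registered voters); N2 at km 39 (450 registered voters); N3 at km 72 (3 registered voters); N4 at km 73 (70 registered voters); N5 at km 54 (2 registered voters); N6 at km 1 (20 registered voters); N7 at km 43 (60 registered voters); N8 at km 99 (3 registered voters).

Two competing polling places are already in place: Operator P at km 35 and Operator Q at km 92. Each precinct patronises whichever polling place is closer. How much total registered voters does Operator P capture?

The indifferent point is the midpoint (35+92)/2 = 63.5; precincts left of it (closer to Operator P at 35) go to Operator P, those right go to Operator Q.
  N6 at 1 (w=20) → Operator P
  N1 at 2 (w=80) → Operator P
  N2 at 39 (w=450) → Operator P
  N7 at 43 (w=60) → Operator P
  N5 at 54 (w=2) → Operator P
  N3 at 72 (w=3) → Operator Q
  N4 at 73 (w=70) → Operator Q
  N8 at 99 (w=3) → Operator Q
Operator P captures 612; Operator Q captures 76.

612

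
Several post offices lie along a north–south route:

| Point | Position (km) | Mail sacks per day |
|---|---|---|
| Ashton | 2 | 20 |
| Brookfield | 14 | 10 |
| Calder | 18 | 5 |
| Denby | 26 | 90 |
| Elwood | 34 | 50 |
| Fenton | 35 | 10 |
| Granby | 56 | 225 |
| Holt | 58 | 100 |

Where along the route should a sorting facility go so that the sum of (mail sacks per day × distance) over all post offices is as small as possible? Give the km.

x = 56

For a sum of weighted absolute distances on a line, the optimum is the weighted median (not the mean). Total weight W = 510; half-weight = 255.
Sort by position and accumulate weight:
  km 2 (Ashton, w=20) → cum 20
  km 14 (Brookfield, w=10) → cum 30
  km 18 (Calder, w=5) → cum 35
  km 26 (Denby, w=90) → cum 125
  km 34 (Elwood, w=50) → cum 175
  km 35 (Fenton, w=10) → cum 185
  km 56 (Granby, w=225) → cum 410  ≥ 255 → median here
  km 58 (Holt, w=100) → cum 510
Optimal location: km 56.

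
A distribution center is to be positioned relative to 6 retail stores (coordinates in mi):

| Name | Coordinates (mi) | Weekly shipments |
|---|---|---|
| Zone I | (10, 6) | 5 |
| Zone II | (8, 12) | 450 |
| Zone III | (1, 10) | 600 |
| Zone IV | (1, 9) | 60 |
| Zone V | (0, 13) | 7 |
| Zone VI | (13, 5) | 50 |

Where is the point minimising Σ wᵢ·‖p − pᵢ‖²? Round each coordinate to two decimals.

The minimiser of Σwᵢ‖p−pᵢ‖² is the weighted centroid p* = (Σwᵢpᵢ)/(Σwᵢ).
Σwᵢ = 1172.
Σwᵢxᵢ = 5·10 + 450·8 + 600·1 + 60·1 + 7·0 + 50·13 = 4960.
Σwᵢyᵢ = 5·6 + 450·12 + 600·10 + 60·9 + 7·13 + 50·5 = 12311.
x* = 4960/1172 = 4.23, y* = 12311/1172 = 10.50.

(4.23, 10.50)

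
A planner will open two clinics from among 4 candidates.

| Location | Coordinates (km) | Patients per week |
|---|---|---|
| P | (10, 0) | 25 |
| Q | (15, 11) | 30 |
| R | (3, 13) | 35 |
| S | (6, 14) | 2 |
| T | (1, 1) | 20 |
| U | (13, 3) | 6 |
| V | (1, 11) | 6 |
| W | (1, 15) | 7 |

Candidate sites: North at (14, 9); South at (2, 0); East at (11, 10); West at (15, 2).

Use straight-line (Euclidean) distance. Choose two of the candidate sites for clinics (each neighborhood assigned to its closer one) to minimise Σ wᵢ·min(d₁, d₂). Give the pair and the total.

{South, East}, total 846.1

Evaluate every pair (each demand assigned to the nearer of the two):
  {South, East}: total = 846.1
  {North, South}: total = 926.9
  {East, West}: total = 991.2
  {North, East}: total = 1069.3
  {South, West}: total = 1103.3
  {North, West}: total = 1103.5
Best pair: {South, East} with total 846.1.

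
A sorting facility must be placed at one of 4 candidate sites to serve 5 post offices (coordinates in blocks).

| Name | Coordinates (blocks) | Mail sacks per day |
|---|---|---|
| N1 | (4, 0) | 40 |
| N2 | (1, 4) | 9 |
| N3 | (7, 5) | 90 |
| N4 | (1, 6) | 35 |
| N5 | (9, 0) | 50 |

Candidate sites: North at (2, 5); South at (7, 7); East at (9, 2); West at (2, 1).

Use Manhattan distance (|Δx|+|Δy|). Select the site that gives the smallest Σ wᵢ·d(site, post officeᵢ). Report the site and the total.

Total weighted distance at each candidate:
  North (2, 5): total = 1418
  South (7, 7): total = 1356
  East (9, 2): total = 1340
  West (2, 1): total = 1576
Minimum is at East with total 1340 blocks.

East, total 1340 blocks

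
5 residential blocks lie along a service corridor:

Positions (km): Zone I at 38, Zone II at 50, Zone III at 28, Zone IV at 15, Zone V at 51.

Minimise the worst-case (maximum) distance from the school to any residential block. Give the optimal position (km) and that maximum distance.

The 1-center on a line is the midpoint of the two extreme points: leftmost at 15, rightmost at 51.
Optimal location = (15 + 51)/2 = 33; maximum distance = (51 − 15)/2 = 18.

location 33, max distance 18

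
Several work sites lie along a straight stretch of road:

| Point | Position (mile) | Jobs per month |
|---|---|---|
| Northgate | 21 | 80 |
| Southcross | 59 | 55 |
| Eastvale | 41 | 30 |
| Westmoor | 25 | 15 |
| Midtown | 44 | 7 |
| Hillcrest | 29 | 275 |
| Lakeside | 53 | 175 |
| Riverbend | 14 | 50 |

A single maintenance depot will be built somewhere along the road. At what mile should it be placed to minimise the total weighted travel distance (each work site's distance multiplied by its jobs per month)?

x = 29

For a sum of weighted absolute distances on a line, the optimum is the weighted median (not the mean). Total weight W = 687; half-weight = 343.5.
Sort by position and accumulate weight:
  mile 14 (Riverbend, w=50) → cum 50
  mile 21 (Northgate, w=80) → cum 130
  mile 25 (Westmoor, w=15) → cum 145
  mile 29 (Hillcrest, w=275) → cum 420  ≥ 343.5 → median here
  mile 41 (Eastvale, w=30) → cum 450
  mile 44 (Midtown, w=7) → cum 457
  mile 53 (Lakeside, w=175) → cum 632
  mile 59 (Southcross, w=55) → cum 687
Optimal location: mile 29.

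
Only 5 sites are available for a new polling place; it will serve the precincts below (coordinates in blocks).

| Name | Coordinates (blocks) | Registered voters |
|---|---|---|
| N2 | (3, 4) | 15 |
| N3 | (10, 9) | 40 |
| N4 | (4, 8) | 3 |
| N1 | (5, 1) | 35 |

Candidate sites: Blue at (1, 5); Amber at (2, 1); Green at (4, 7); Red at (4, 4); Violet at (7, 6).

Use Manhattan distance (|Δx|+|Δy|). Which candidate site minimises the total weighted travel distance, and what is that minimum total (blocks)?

Total weighted distance at each candidate:
  Blue (1, 5): total = 863
  Amber (2, 1): total = 832
  Green (4, 7): total = 628
  Red (4, 4): total = 607
  Violet (7, 6): total = 590
Minimum is at Violet with total 590 blocks.

Violet, total 590 blocks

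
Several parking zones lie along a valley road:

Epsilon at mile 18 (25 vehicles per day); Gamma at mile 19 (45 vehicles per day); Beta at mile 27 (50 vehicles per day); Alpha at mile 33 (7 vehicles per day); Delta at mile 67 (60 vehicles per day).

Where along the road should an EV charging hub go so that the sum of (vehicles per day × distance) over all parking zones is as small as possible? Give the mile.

x = 27

For a sum of weighted absolute distances on a line, the optimum is the weighted median (not the mean). Total weight W = 187; half-weight = 93.5.
Sort by position and accumulate weight:
  mile 18 (Epsilon, w=25) → cum 25
  mile 19 (Gamma, w=45) → cum 70
  mile 27 (Beta, w=50) → cum 120  ≥ 93.5 → median here
  mile 33 (Alpha, w=7) → cum 127
  mile 67 (Delta, w=60) → cum 187
Optimal location: mile 27.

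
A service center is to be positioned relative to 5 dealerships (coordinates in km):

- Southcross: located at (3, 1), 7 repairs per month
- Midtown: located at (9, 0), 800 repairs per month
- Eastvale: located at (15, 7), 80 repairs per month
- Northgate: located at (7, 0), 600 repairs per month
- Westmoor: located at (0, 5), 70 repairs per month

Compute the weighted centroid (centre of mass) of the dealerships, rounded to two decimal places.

The minimiser of Σwᵢ‖p−pᵢ‖² is the weighted centroid p* = (Σwᵢpᵢ)/(Σwᵢ).
Σwᵢ = 1557.
Σwᵢxᵢ = 7·3 + 800·9 + 80·15 + 600·7 + 70·0 = 12621.
Σwᵢyᵢ = 7·1 + 800·0 + 80·7 + 600·0 + 70·5 = 917.
x* = 12621/1557 = 8.11, y* = 917/1557 = 0.59.

(8.11, 0.59)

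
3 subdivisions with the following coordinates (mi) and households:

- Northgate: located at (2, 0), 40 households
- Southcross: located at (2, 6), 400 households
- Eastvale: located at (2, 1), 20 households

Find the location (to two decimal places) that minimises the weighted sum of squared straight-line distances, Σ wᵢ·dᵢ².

(2.00, 5.26)

The minimiser of Σwᵢ‖p−pᵢ‖² is the weighted centroid p* = (Σwᵢpᵢ)/(Σwᵢ).
Σwᵢ = 460.
Σwᵢxᵢ = 40·2 + 400·2 + 20·2 = 920.
Σwᵢyᵢ = 40·0 + 400·6 + 20·1 = 2420.
x* = 920/460 = 2.00, y* = 2420/460 = 5.26.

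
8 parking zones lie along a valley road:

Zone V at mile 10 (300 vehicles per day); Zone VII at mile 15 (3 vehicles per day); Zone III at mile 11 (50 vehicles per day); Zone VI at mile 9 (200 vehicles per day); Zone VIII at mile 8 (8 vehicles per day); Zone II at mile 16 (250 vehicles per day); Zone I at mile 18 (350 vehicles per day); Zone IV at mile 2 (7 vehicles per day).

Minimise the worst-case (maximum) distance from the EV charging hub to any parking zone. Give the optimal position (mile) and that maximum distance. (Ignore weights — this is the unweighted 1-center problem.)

The 1-center on a line is the midpoint of the two extreme points: leftmost at 2, rightmost at 18.
Optimal location = (2 + 18)/2 = 10; maximum distance = (18 − 2)/2 = 8.

location 10, max distance 8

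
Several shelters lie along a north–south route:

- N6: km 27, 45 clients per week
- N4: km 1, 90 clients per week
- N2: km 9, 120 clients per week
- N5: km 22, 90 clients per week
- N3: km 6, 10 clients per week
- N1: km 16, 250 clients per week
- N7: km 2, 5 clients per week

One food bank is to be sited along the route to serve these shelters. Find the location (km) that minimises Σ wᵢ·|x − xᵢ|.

For a sum of weighted absolute distances on a line, the optimum is the weighted median (not the mean). Total weight W = 610; half-weight = 305.
Sort by position and accumulate weight:
  km 1 (N4, w=90) → cum 90
  km 2 (N7, w=5) → cum 95
  km 6 (N3, w=10) → cum 105
  km 9 (N2, w=120) → cum 225
  km 16 (N1, w=250) → cum 475  ≥ 305 → median here
  km 22 (N5, w=90) → cum 565
  km 27 (N6, w=45) → cum 610
Optimal location: km 16.

x = 16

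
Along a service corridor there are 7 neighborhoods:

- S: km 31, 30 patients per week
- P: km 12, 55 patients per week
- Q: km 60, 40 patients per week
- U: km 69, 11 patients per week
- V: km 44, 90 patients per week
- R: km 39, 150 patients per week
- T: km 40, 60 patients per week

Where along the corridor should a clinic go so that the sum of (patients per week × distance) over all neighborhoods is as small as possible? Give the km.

x = 39

For a sum of weighted absolute distances on a line, the optimum is the weighted median (not the mean). Total weight W = 436; half-weight = 218.
Sort by position and accumulate weight:
  km 12 (P, w=55) → cum 55
  km 31 (S, w=30) → cum 85
  km 39 (R, w=150) → cum 235  ≥ 218 → median here
  km 40 (T, w=60) → cum 295
  km 44 (V, w=90) → cum 385
  km 60 (Q, w=40) → cum 425
  km 69 (U, w=11) → cum 436
Optimal location: km 39.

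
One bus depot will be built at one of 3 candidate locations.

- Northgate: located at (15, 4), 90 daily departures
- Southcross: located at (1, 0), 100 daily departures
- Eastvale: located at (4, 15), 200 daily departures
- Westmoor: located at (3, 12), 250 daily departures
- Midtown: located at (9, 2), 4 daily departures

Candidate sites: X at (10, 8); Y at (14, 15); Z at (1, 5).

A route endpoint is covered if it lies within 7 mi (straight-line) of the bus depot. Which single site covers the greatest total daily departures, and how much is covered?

Coverage radius r = 7 mi; a point is covered iff (Δx)²+(Δy)² ≤ 7² = 49.
  X (10, 8): covers {Northgate, Midtown} → 94
  Y (14, 15): covers {none} → 0
  Z (1, 5): covers {Southcross} → 100
Maximum coverage at Z: 100 daily departures.

Z, covering 100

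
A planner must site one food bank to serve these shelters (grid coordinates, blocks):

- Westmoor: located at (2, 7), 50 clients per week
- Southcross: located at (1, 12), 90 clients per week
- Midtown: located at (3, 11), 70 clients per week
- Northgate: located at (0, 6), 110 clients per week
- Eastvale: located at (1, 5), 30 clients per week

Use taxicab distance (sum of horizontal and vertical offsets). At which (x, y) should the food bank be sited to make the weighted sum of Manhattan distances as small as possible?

Manhattan distance separates: Σwᵢ(|x−xᵢ|+|y−yᵢ|) = Σwᵢ|x−xᵢ| + Σwᵢ|y−yᵢ|, so x and y are optimised independently as 1-D weighted medians.
Total weight W = 350; half = 175.
x-coordinate, sorted with cumulative weight:
  x=0 (Northgate, w=110) cum 110
  x=1 (Southcross, w=90) cum 200  ← median
  x=1 (Eastvale, w=30) cum 230
  x=2 (Westmoor, w=50) cum 280
  x=3 (Midtown, w=70) cum 350
⇒ x* = 1
y-coordinate, sorted with cumulative weight:
  y=5 (Eastvale, w=30) cum 30
  y=6 (Northgate, w=110) cum 140
  y=7 (Westmoor, w=50) cum 190  ← median
  y=11 (Midtown, w=70) cum 260
  y=12 (Southcross, w=90) cum 350
⇒ y* = 7

(1, 7)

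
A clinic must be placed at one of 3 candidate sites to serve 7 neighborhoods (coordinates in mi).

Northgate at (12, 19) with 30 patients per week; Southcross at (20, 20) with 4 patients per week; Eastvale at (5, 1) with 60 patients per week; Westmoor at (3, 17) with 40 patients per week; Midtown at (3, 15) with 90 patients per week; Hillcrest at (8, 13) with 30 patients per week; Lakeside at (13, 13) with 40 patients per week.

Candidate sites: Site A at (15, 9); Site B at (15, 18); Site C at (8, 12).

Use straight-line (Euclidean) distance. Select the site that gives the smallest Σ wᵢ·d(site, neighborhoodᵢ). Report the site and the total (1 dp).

Total weighted distance at each candidate:
  Site A (15, 9): total = 3335.0
  Site B (15, 18): total = 3368.2
  Site C (8, 12): total = 2025.3
Minimum is at Site C with total 2025.3 mi.

Site C, total 2025.3 mi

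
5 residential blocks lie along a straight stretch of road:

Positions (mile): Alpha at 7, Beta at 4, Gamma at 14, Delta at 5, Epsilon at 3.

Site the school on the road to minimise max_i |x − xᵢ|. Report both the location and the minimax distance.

location 8.5, max distance 5.5

The 1-center on a line is the midpoint of the two extreme points: leftmost at 3, rightmost at 14.
Optimal location = (3 + 14)/2 = 8.5; maximum distance = (14 − 3)/2 = 5.5.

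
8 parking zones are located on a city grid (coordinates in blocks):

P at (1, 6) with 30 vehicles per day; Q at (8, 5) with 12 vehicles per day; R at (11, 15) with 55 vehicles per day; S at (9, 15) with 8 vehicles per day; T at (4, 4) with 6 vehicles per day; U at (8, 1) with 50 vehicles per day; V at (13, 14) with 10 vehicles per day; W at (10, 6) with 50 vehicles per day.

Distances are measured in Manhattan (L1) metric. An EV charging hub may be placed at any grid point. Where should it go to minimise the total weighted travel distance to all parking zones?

Manhattan distance separates: Σwᵢ(|x−xᵢ|+|y−yᵢ|) = Σwᵢ|x−xᵢ| + Σwᵢ|y−yᵢ|, so x and y are optimised independently as 1-D weighted medians.
Total weight W = 221; half = 110.5.
x-coordinate, sorted with cumulative weight:
  x=1 (P, w=30) cum 30
  x=4 (T, w=6) cum 36
  x=8 (Q, w=12) cum 48
  x=8 (U, w=50) cum 98
  x=9 (S, w=8) cum 106
  x=10 (W, w=50) cum 156  ← median
  x=11 (R, w=55) cum 211
  x=13 (V, w=10) cum 221
⇒ x* = 10
y-coordinate, sorted with cumulative weight:
  y=1 (U, w=50) cum 50
  y=4 (T, w=6) cum 56
  y=5 (Q, w=12) cum 68
  y=6 (P, w=30) cum 98
  y=6 (W, w=50) cum 148  ← median
  y=14 (V, w=10) cum 158
  y=15 (R, w=55) cum 213
  y=15 (S, w=8) cum 221
⇒ y* = 6

(10, 6)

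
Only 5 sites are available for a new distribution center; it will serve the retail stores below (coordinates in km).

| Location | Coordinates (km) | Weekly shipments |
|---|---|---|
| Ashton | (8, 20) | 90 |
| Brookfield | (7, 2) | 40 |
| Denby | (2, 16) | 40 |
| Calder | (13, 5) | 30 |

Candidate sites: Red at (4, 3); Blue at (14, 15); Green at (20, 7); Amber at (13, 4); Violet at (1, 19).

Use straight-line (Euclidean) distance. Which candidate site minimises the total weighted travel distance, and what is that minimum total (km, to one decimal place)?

Violet, total 2037.2 km

Total weighted distance at each candidate:
  Red (4, 3): total = 2501.0
  Blue (14, 15): total = 2076.7
  Green (20, 7): total = 3172.8
  Amber (13, 4): total = 2442.8
  Violet (1, 19): total = 2037.2
Minimum is at Violet with total 2037.2 km.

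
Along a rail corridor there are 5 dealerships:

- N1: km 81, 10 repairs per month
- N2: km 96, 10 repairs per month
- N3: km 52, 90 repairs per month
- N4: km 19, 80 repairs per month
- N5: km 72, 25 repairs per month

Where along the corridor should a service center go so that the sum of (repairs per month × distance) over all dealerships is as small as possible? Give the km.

For a sum of weighted absolute distances on a line, the optimum is the weighted median (not the mean). Total weight W = 215; half-weight = 107.5.
Sort by position and accumulate weight:
  km 19 (N4, w=80) → cum 80
  km 52 (N3, w=90) → cum 170  ≥ 107.5 → median here
  km 72 (N5, w=25) → cum 195
  km 81 (N1, w=10) → cum 205
  km 96 (N2, w=10) → cum 215
Optimal location: km 52.

x = 52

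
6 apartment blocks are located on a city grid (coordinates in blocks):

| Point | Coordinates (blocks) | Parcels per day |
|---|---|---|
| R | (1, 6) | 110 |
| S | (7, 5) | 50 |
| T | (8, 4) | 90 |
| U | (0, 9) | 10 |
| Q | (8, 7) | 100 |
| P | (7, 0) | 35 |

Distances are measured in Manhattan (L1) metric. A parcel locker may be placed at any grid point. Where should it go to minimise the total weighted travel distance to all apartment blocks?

Manhattan distance separates: Σwᵢ(|x−xᵢ|+|y−yᵢ|) = Σwᵢ|x−xᵢ| + Σwᵢ|y−yᵢ|, so x and y are optimised independently as 1-D weighted medians.
Total weight W = 395; half = 197.5.
x-coordinate, sorted with cumulative weight:
  x=0 (U, w=10) cum 10
  x=1 (R, w=110) cum 120
  x=7 (S, w=50) cum 170
  x=7 (P, w=35) cum 205  ← median
  x=8 (T, w=90) cum 295
  x=8 (Q, w=100) cum 395
⇒ x* = 7
y-coordinate, sorted with cumulative weight:
  y=0 (P, w=35) cum 35
  y=4 (T, w=90) cum 125
  y=5 (S, w=50) cum 175
  y=6 (R, w=110) cum 285  ← median
  y=7 (Q, w=100) cum 385
  y=9 (U, w=10) cum 395
⇒ y* = 6

(7, 6)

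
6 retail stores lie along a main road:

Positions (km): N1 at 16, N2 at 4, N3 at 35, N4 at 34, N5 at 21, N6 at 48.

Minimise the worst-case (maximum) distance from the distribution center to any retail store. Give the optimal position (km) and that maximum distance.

The 1-center on a line is the midpoint of the two extreme points: leftmost at 4, rightmost at 48.
Optimal location = (4 + 48)/2 = 26; maximum distance = (48 − 4)/2 = 22.

location 26, max distance 22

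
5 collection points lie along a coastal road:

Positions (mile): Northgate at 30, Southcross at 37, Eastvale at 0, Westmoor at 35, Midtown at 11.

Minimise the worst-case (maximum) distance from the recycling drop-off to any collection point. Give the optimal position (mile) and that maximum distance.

The 1-center on a line is the midpoint of the two extreme points: leftmost at 0, rightmost at 37.
Optimal location = (0 + 37)/2 = 18.5; maximum distance = (37 − 0)/2 = 18.5.

location 18.5, max distance 18.5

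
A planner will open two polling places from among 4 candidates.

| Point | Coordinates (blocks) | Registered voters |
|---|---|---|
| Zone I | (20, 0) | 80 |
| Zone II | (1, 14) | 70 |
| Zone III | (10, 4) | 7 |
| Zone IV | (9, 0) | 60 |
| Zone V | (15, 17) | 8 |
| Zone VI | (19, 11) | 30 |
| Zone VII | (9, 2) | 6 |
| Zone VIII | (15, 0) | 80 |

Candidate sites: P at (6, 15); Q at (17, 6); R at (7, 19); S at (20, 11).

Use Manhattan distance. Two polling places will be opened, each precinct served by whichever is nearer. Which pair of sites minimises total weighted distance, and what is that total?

Evaluate every pair (each demand assigned to the nearer of the two):
  {P, Q}: total = 3053
  {Q, R}: total = 3395
  {P, S}: total = 3979
  {Q, S}: total = 3993
  {R, S}: total = 4533
  {P, R}: total = 6531
Best pair: {P, Q} with total 3053.

{P, Q}, total 3053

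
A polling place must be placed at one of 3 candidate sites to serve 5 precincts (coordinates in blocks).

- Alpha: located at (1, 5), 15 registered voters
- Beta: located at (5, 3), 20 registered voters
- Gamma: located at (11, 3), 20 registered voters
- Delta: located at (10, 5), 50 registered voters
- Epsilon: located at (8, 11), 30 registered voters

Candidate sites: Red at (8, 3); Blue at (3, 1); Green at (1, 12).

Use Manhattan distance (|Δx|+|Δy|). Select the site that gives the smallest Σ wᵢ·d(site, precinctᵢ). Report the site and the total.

Red, total 695 blocks

Total weighted distance at each candidate:
  Red (8, 3): total = 695
  Blue (3, 1): total = 1370
  Green (1, 12): total = 1785
Minimum is at Red with total 695 blocks.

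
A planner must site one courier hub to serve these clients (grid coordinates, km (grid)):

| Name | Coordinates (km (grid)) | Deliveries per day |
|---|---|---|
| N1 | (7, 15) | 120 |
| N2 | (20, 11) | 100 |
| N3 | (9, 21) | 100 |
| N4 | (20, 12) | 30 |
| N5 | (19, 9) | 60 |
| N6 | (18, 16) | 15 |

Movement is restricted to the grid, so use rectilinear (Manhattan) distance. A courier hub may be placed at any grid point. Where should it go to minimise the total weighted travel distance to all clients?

(9, 15)

Manhattan distance separates: Σwᵢ(|x−xᵢ|+|y−yᵢ|) = Σwᵢ|x−xᵢ| + Σwᵢ|y−yᵢ|, so x and y are optimised independently as 1-D weighted medians.
Total weight W = 425; half = 212.5.
x-coordinate, sorted with cumulative weight:
  x=7 (N1, w=120) cum 120
  x=9 (N3, w=100) cum 220  ← median
  x=18 (N6, w=15) cum 235
  x=19 (N5, w=60) cum 295
  x=20 (N2, w=100) cum 395
  x=20 (N4, w=30) cum 425
⇒ x* = 9
y-coordinate, sorted with cumulative weight:
  y=9 (N5, w=60) cum 60
  y=11 (N2, w=100) cum 160
  y=12 (N4, w=30) cum 190
  y=15 (N1, w=120) cum 310  ← median
  y=16 (N6, w=15) cum 325
  y=21 (N3, w=100) cum 425
⇒ y* = 15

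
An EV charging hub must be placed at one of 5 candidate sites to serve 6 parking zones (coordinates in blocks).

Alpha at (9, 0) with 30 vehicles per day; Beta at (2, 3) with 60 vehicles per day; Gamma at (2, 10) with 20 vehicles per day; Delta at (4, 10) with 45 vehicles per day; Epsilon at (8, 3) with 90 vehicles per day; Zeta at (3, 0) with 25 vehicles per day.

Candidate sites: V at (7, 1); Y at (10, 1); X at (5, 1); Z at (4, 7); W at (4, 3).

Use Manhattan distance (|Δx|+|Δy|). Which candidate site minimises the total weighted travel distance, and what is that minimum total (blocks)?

Total weighted distance at each candidate:
  V (7, 1): total = 1725
  Y (10, 1): total = 2235
  X (5, 1): total = 1665
  Z (4, 7): total = 1875
  W (4, 3): total = 1315
Minimum is at W with total 1315 blocks.

W, total 1315 blocks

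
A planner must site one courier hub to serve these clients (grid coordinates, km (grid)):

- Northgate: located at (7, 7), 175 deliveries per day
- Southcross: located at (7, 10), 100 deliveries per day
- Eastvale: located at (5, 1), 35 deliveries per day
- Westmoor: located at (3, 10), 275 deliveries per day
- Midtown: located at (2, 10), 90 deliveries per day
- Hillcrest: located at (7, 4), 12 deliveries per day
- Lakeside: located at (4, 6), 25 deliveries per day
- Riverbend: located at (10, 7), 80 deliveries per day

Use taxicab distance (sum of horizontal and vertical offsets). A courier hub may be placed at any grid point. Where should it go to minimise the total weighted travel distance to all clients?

(5, 10)

Manhattan distance separates: Σwᵢ(|x−xᵢ|+|y−yᵢ|) = Σwᵢ|x−xᵢ| + Σwᵢ|y−yᵢ|, so x and y are optimised independently as 1-D weighted medians.
Total weight W = 792; half = 396.
x-coordinate, sorted with cumulative weight:
  x=2 (Midtown, w=90) cum 90
  x=3 (Westmoor, w=275) cum 365
  x=4 (Lakeside, w=25) cum 390
  x=5 (Eastvale, w=35) cum 425  ← median
  x=7 (Northgate, w=175) cum 600
  x=7 (Southcross, w=100) cum 700
  x=7 (Hillcrest, w=12) cum 712
  x=10 (Riverbend, w=80) cum 792
⇒ x* = 5
y-coordinate, sorted with cumulative weight:
  y=1 (Eastvale, w=35) cum 35
  y=4 (Hillcrest, w=12) cum 47
  y=6 (Lakeside, w=25) cum 72
  y=7 (Northgate, w=175) cum 247
  y=7 (Riverbend, w=80) cum 327
  y=10 (Southcross, w=100) cum 427  ← median
  y=10 (Westmoor, w=275) cum 702
  y=10 (Midtown, w=90) cum 792
⇒ y* = 10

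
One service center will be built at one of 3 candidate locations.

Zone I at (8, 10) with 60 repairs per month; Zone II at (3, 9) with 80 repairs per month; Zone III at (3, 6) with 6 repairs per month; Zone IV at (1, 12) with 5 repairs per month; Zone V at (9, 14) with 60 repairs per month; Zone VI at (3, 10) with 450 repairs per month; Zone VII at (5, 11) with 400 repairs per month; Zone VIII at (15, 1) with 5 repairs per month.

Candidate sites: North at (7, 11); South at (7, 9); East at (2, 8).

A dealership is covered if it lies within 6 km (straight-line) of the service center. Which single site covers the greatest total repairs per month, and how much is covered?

Coverage radius r = 6 km; a point is covered iff (Δx)²+(Δy)² ≤ 6² = 36.
  North (7, 11): covers {Zone I, Zone II, Zone V, Zone VI, Zone VII} → 1050
  South (7, 9): covers {Zone I, Zone II, Zone III, Zone V, Zone VI, Zone VII} → 1056
  East (2, 8): covers {Zone II, Zone III, Zone IV, Zone VI, Zone VII} → 941
Maximum coverage at South: 1056 repairs per month.

South, covering 1056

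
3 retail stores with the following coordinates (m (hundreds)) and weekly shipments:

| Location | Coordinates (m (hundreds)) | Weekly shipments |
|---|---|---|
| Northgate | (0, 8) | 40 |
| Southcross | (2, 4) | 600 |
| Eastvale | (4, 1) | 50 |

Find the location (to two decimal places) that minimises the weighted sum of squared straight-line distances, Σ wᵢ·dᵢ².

The minimiser of Σwᵢ‖p−pᵢ‖² is the weighted centroid p* = (Σwᵢpᵢ)/(Σwᵢ).
Σwᵢ = 690.
Σwᵢxᵢ = 40·0 + 600·2 + 50·4 = 1400.
Σwᵢyᵢ = 40·8 + 600·4 + 50·1 = 2770.
x* = 1400/690 = 2.03, y* = 2770/690 = 4.01.

(2.03, 4.01)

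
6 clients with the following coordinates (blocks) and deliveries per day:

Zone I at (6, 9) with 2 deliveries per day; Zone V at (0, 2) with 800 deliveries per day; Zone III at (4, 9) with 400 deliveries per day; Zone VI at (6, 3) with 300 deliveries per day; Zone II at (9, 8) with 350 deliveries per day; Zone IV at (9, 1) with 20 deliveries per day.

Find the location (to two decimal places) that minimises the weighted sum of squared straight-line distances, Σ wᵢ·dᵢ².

The minimiser of Σwᵢ‖p−pᵢ‖² is the weighted centroid p* = (Σwᵢpᵢ)/(Σwᵢ).
Σwᵢ = 1872.
Σwᵢxᵢ = 2·6 + 800·0 + 400·4 + 300·6 + 350·9 + 20·9 = 6742.
Σwᵢyᵢ = 2·9 + 800·2 + 400·9 + 300·3 + 350·8 + 20·1 = 8938.
x* = 6742/1872 = 3.60, y* = 8938/1872 = 4.77.

(3.60, 4.77)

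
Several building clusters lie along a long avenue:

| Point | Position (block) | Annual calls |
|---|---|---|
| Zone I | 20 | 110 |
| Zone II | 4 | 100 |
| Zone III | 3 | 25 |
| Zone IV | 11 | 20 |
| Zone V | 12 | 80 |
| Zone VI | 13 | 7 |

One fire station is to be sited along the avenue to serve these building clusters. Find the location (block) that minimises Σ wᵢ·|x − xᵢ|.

x = 12

For a sum of weighted absolute distances on a line, the optimum is the weighted median (not the mean). Total weight W = 342; half-weight = 171.
Sort by position and accumulate weight:
  block 3 (Zone III, w=25) → cum 25
  block 4 (Zone II, w=100) → cum 125
  block 11 (Zone IV, w=20) → cum 145
  block 12 (Zone V, w=80) → cum 225  ≥ 171 → median here
  block 13 (Zone VI, w=7) → cum 232
  block 20 (Zone I, w=110) → cum 342
Optimal location: block 12.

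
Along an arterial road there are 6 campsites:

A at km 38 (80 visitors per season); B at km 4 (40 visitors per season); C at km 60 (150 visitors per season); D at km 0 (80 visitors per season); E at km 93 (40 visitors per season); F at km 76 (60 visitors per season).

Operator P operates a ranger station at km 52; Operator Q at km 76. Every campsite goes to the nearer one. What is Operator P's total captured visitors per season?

The indifferent point is the midpoint (52+76)/2 = 64; campsites left of it (closer to Operator P at 52) go to Operator P, those right go to Operator Q.
  D at 0 (w=80) → Operator P
  B at 4 (w=40) → Operator P
  A at 38 (w=80) → Operator P
  C at 60 (w=150) → Operator P
  F at 76 (w=60) → Operator Q
  E at 93 (w=40) → Operator Q
Operator P captures 350; Operator Q captures 100.

350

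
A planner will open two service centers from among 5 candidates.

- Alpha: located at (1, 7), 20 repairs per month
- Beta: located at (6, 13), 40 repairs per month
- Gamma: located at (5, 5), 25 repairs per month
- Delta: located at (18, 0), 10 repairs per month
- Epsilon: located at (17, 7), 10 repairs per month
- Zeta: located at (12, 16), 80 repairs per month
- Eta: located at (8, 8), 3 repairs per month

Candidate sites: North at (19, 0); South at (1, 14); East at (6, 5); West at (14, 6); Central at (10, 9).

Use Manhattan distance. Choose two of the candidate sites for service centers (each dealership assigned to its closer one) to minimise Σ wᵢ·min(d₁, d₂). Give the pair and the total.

Evaluate every pair (each demand assigned to the nearer of the two):
  {East, Central}: total = 1474
  {North, Central}: total = 1594
  {South, Central}: total = 1594
  {East, West}: total = 1600
  {West, Central}: total = 1634
  {South, West}: total = 1754
  {South, East}: total = 1760
  {North, South}: total = 1884
  {North, East}: total = 1960
  {North, West}: total = 2164
Best pair: {East, Central} with total 1474.

{East, Central}, total 1474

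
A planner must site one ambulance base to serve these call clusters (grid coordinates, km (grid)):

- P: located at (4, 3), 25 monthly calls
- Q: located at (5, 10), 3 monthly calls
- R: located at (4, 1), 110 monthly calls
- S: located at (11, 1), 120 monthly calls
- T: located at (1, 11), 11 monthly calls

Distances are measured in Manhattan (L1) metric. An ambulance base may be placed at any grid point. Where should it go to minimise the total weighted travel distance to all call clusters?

Manhattan distance separates: Σwᵢ(|x−xᵢ|+|y−yᵢ|) = Σwᵢ|x−xᵢ| + Σwᵢ|y−yᵢ|, so x and y are optimised independently as 1-D weighted medians.
Total weight W = 269; half = 134.5.
x-coordinate, sorted with cumulative weight:
  x=1 (T, w=11) cum 11
  x=4 (P, w=25) cum 36
  x=4 (R, w=110) cum 146  ← median
  x=5 (Q, w=3) cum 149
  x=11 (S, w=120) cum 269
⇒ x* = 4
y-coordinate, sorted with cumulative weight:
  y=1 (R, w=110) cum 110
  y=1 (S, w=120) cum 230  ← median
  y=3 (P, w=25) cum 255
  y=10 (Q, w=3) cum 258
  y=11 (T, w=11) cum 269
⇒ y* = 1

(4, 1)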